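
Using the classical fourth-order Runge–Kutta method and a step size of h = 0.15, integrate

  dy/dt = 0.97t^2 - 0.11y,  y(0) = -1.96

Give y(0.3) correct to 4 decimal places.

RK4: k1 = f(t_n, y_n); k2 = f(t_n + h/2, y_n + (h/2)·k1); k3 = f(t_n + h/2, y_n + (h/2)·k2); k4 = f(t_n + h, y_n + h·k3); y_{n+1} = y_n + (h/6)·(k1 + 2k2 + 2k3 + k4).
t=0.000000, y=-1.960000:
  k1 = f(0.000000, -1.960000) = 0.215600
  k2 = f(0.075000, -1.943830) = 0.219278
  k3 = f(0.075000, -1.943554) = 0.219247
  k4 = f(0.150000, -1.927113) = 0.233807
  y ← -1.960000 + (0.15/6)·(k1 + 2k2 + 2k3 + k4) = -1.926839
t=0.150000, y=-1.926839:
  k1 = f(0.150000, -1.926839) = 0.233777
  k2 = f(0.225000, -1.909305) = 0.259130
  k3 = f(0.225000, -1.907404) = 0.258921
  k4 = f(0.300000, -1.888000) = 0.294980
  y ← -1.926839 + (0.15/6)·(k1 + 2k2 + 2k3 + k4) = -1.887717
y(0.3) ≈ -1.8877

-1.8877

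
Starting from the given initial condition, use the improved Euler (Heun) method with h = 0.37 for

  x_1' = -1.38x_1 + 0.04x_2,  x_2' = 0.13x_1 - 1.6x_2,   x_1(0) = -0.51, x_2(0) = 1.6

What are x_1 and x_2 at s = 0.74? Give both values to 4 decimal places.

Heun on (x_1,x_2): k1 = f(s_n, state_n); k2 = f(s_n + h, state_n + h·k1); state_{n+1} = state_n + (h/2)·(k1 + k2).
0.000000: (-0.510000, 1.600000)
  k1 = (0.767800, -2.626300)
  predictor → (-0.225914, 0.628269)
  k2 = (0.336892, -1.034599)
  → (-0.305632, 0.922734)
0.370000: (-0.305632, 0.922734)
  k1 = (0.458681, -1.516106)
  predictor → (-0.135920, 0.361774)
  k2 = (0.202040, -0.596509)
  → (-0.183398, 0.531900)
(x_1(0.74), x_2(0.74)) ≈ (-0.1834, 0.5319)

-0.1834, 0.5319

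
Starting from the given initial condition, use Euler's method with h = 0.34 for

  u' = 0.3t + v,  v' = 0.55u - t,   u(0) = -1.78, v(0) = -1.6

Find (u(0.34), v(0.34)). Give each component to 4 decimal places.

-2.3240, -1.9329

Euler on (u,v): u_{n+1} = u_n + h·u', v_{n+1} = v_n + h·v'.
0.000000: (-1.780000, -1.600000); f=(-1.600000, -0.979000) → (-2.324000, -1.932860)
(u(0.34), v(0.34)) ≈ (-2.3240, -1.9329)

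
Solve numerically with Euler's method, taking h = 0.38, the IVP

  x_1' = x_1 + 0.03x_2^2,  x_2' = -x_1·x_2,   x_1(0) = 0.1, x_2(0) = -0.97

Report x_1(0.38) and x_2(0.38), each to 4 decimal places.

0.1487, -0.9331

Euler on (x_1,x_2): x_1_{n+1} = x_1_n + h·x_1', x_2_{n+1} = x_2_n + h·x_2'.
0.000000: (0.100000, -0.970000); f=(0.128227, 0.097000) → (0.148726, -0.933140)
(x_1(0.38), x_2(0.38)) ≈ (0.1487, -0.9331)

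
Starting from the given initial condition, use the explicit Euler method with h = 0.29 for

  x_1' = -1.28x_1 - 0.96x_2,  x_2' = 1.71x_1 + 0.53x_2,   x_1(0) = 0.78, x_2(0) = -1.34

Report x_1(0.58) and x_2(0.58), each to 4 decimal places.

0.8657, -0.9091

Euler on (x_1,x_2): x_1_{n+1} = x_1_n + h·x_1', x_2_{n+1} = x_2_n + h·x_2'.
0.000000: (0.780000, -1.340000); f=(0.288000, 0.623600) → (0.863520, -1.159156)
0.290000: (0.863520, -1.159156); f=(0.007484, 0.862267) → (0.865690, -0.909099)
(x_1(0.58), x_2(0.58)) ≈ (0.8657, -0.9091)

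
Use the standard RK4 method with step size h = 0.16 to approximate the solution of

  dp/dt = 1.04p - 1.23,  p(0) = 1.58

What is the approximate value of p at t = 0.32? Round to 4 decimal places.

1.7369

RK4: k1 = f(t_n, p_n); k2 = f(t_n + h/2, p_n + (h/2)·k1); k3 = f(t_n + h/2, p_n + (h/2)·k2); k4 = f(t_n + h, p_n + h·k3); p_{n+1} = p_n + (h/6)·(k1 + 2k2 + 2k3 + k4).
t=0.000000, p=1.580000:
  k1 = f(0.000000, 1.580000) = 0.413200
  k2 = f(0.080000, 1.613056) = 0.447578
  k3 = f(0.080000, 1.615806) = 0.450439
  k4 = f(0.160000, 1.652070) = 0.488153
  p ← 1.580000 + (0.16/6)·(k1 + 2k2 + 2k3 + k4) = 1.651930
t=0.160000, p=1.651930:
  k1 = f(0.160000, 1.651930) = 0.488008
  k2 = f(0.240000, 1.690971) = 0.528610
  k3 = f(0.240000, 1.694219) = 0.531988
  k4 = f(0.320000, 1.737048) = 0.576530
  p ← 1.651930 + (0.16/6)·(k1 + 2k2 + 2k3 + k4) = 1.736883
p(0.32) ≈ 1.7369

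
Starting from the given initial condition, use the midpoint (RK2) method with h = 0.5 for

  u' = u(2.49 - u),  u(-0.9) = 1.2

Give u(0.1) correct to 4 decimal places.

Midpoint: k1 = f(x_n, u_n); k2 = f(x_n + h/2, u_n + (h/2)·k1); u_{n+1} = u_n + h·k2.
x=-0.900000, u=1.200000:
  k1 = f(-0.900000, 1.200000) = 1.548000
  k2 = f(-0.650000, 1.587000) = 1.433061
  u ← 1.200000 + 0.5·1.433061 = 1.916531
x=-0.400000, u=1.916531:
  k1 = f(-0.400000, 1.916531) = 1.099072
  k2 = f(-0.150000, 2.191298) = 0.654544
  u ← 1.916531 + 0.5·0.654544 = 2.243803
u(0.1) ≈ 2.2438

2.2438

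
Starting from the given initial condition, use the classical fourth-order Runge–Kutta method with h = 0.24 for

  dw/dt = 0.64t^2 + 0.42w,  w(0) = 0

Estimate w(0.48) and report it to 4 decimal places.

0.0248

RK4: k1 = f(t_n, w_n); k2 = f(t_n + h/2, w_n + (h/2)·k1); k3 = f(t_n + h/2, w_n + (h/2)·k2); k4 = f(t_n + h, w_n + h·k3); w_{n+1} = w_n + (h/6)·(k1 + 2k2 + 2k3 + k4).
t=0.000000, w=0.000000:
  k1 = f(0.000000, 0.000000) = 0.000000
  k2 = f(0.120000, 0.000000) = 0.009216
  k3 = f(0.120000, 0.001106) = 0.009680
  k4 = f(0.240000, 0.002323) = 0.037840
  w ← 0.000000 + (0.24/6)·(k1 + 2k2 + 2k3 + k4) = 0.003025
t=0.240000, w=0.003025:
  k1 = f(0.240000, 0.003025) = 0.038135
  k2 = f(0.360000, 0.007601) = 0.086137
  k3 = f(0.360000, 0.013362) = 0.088556
  k4 = f(0.480000, 0.024279) = 0.157653
  w ← 0.003025 + (0.24/6)·(k1 + 2k2 + 2k3 + k4) = 0.024832
w(0.48) ≈ 0.0248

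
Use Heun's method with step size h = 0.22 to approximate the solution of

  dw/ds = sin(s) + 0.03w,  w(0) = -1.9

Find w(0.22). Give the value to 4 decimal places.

-1.8886

Heun: k1 = f(s_n, w_n); k2 = f(s_n + h, w_n + h·k1); w_{n+1} = w_n + (h/2)·(k1 + k2).
s=0.000000, w=-1.900000:
  k1 = f(0.000000, -1.900000) = -0.057000
  k2 = f(0.220000, -1.912540) = 0.160853
  w ← -1.900000 + (0.22/2)·(-0.057000 + 0.160853) = -1.888576
w(0.22) ≈ -1.8886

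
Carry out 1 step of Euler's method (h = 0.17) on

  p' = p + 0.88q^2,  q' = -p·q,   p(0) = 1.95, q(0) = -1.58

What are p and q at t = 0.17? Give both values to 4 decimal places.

2.6550, -1.0562

Euler on (p,q): p_{n+1} = p_n + h·p', q_{n+1} = q_n + h·q'.
0.000000: (1.950000, -1.580000); f=(4.146832, 3.081000) → (2.654961, -1.056230)
(p(0.17), q(0.17)) ≈ (2.6550, -1.0562)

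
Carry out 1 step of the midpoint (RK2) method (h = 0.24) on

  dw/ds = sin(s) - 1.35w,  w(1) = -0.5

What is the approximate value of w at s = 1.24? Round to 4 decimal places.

-0.1809

Midpoint: k1 = f(s_n, w_n); k2 = f(s_n + h/2, w_n + (h/2)·k1); w_{n+1} = w_n + h·k2.
s=1.000000, w=-0.500000:
  k1 = f(1.000000, -0.500000) = 1.516471
  k2 = f(1.120000, -0.318023) = 1.329432
  w ← -0.500000 + 0.24·1.329432 = -0.180936
w(1.24) ≈ -0.1809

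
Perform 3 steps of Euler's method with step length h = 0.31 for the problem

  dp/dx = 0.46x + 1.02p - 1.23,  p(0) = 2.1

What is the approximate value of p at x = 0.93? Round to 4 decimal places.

3.3912

Euler: p_{n+1} = p_n + h·f(x_n, p_n).
x=0.000000, p=2.100000: f=0.912000 → p ← 2.100000 + 0.31·0.912000 = 2.382720
x=0.310000, p=2.382720: f=1.342974 → p ← 2.382720 + 0.31·1.342974 = 2.799042
x=0.620000, p=2.799042: f=1.910223 → p ← 2.799042 + 0.31·1.910223 = 3.391211
p(0.93) ≈ 3.3912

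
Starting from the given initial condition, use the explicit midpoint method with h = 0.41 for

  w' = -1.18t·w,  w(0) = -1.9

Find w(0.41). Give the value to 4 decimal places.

-1.7116

Midpoint: k1 = f(t_n, w_n); k2 = f(t_n + h/2, w_n + (h/2)·k1); w_{n+1} = w_n + h·k2.
t=0.000000, w=-1.900000:
  k1 = f(0.000000, -1.900000) = 0.000000
  k2 = f(0.205000, -1.900000) = 0.459610
  w ← -1.900000 + 0.41·0.459610 = -1.711560
w(0.41) ≈ -1.7116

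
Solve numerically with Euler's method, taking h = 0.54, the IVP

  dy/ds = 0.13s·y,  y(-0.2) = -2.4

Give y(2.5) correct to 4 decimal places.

Euler: y_{n+1} = y_n + h·f(s_n, y_n).
s=-0.200000, y=-2.400000: f=0.062400 → y ← -2.400000 + 0.54·0.062400 = -2.366304
s=0.340000, y=-2.366304: f=-0.104591 → y ← -2.366304 + 0.54·(-0.104591) = -2.422783
s=0.880000, y=-2.422783: f=-0.277166 → y ← -2.422783 + 0.54·(-0.277166) = -2.572453
s=1.420000, y=-2.572453: f=-0.474875 → y ← -2.572453 + 0.54·(-0.474875) = -2.828885
s=1.960000, y=-2.828885: f=-0.720800 → y ← -2.828885 + 0.54·(-0.720800) = -3.218117
y(2.5) ≈ -3.2181

-3.2181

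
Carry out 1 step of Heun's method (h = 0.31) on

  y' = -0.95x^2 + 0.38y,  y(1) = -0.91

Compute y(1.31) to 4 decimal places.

-1.4408

Heun: k1 = f(x_n, y_n); k2 = f(x_n + h, y_n + h·k1); y_{n+1} = y_n + (h/2)·(k1 + k2).
x=1.000000, y=-0.910000:
  k1 = f(1.000000, -0.910000) = -1.295800
  k2 = f(1.310000, -1.311698) = -2.128740
  y ← -0.910000 + (0.31/2)·(-1.295800 + (-2.128740)) = -1.440804
y(1.31) ≈ -1.4408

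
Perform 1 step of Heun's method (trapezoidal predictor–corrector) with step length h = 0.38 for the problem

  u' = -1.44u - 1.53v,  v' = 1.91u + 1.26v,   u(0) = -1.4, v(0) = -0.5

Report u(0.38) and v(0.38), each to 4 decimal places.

-0.2674, -1.6726

Heun on (u,v): k1 = f(x_n, state_n); k2 = f(x_n + h, state_n + h·k1); state_{n+1} = state_n + (h/2)·(k1 + k2).
0.000000: (-1.400000, -0.500000)
  k1 = (2.781000, -3.304000)
  predictor → (-0.343220, -1.755520)
  k2 = (3.180182, -2.867505)
  → (-0.267375, -1.672586)
(u(0.38), v(0.38)) ≈ (-0.2674, -1.6726)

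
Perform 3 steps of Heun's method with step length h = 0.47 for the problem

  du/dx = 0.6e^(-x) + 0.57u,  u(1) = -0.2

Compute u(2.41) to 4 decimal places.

Heun: k1 = f(x_n, u_n); k2 = f(x_n + h, u_n + h·k1); u_{n+1} = u_n + (h/2)·(k1 + k2).
x=1.000000, u=-0.200000:
  k1 = f(1.000000, -0.200000) = 0.106728
  k2 = f(1.470000, -0.149838) = 0.052548
  u ← -0.200000 + (0.47/2)·(0.106728 + 0.052548) = -0.162570
x=1.470000, u=-0.162570:
  k1 = f(1.470000, -0.162570) = 0.045290
  k2 = f(1.940000, -0.141284) = 0.005691
  u ← -0.162570 + (0.47/2)·(0.045290 + 0.005691) = -0.150590
x=1.940000, u=-0.150590:
  k1 = f(1.940000, -0.150590) = 0.000386
  k2 = f(2.410000, -0.150408) = -0.031844
  u ← -0.150590 + (0.47/2)·(0.000386 + (-0.031844)) = -0.157982
u(2.41) ≈ -0.1580

-0.1580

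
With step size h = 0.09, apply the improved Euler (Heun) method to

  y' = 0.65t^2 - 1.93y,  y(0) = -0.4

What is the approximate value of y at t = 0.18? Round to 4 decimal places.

-0.2818

Heun: k1 = f(t_n, y_n); k2 = f(t_n + h, y_n + h·k1); y_{n+1} = y_n + (h/2)·(k1 + k2).
t=0.000000, y=-0.400000:
  k1 = f(0.000000, -0.400000) = 0.772000
  k2 = f(0.090000, -0.330520) = 0.643169
  y ← -0.400000 + (0.09/2)·(0.772000 + 0.643169) = -0.336317
t=0.090000, y=-0.336317:
  k1 = f(0.090000, -0.336317) = 0.654358
  k2 = f(0.180000, -0.277425) = 0.556491
  y ← -0.336317 + (0.09/2)·(0.654358 + 0.556491) = -0.281829
y(0.18) ≈ -0.2818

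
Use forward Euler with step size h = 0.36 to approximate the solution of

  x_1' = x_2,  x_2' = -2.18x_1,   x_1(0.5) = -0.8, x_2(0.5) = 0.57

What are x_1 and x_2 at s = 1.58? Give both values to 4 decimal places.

Euler on (x_1,x_2): x_1_{n+1} = x_1_n + h·x_1', x_2_{n+1} = x_2_n + h·x_2'.
0.500000: (-0.800000, 0.570000); f=(0.570000, 1.744000) → (-0.594800, 1.197840)
0.860000: (-0.594800, 1.197840); f=(1.197840, 1.296664) → (-0.163578, 1.664639)
1.220000: (-0.163578, 1.664639); f=(1.664639, 0.356599) → (0.435692, 1.793015)
(x_1(1.58), x_2(1.58)) ≈ (0.4357, 1.7930)

0.4357, 1.7930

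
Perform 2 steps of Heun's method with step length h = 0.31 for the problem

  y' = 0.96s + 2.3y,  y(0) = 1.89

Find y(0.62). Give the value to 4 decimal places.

7.5760

Heun: k1 = f(s_n, y_n); k2 = f(s_n + h, y_n + h·k1); y_{n+1} = y_n + (h/2)·(k1 + k2).
s=0.000000, y=1.890000:
  k1 = f(0.000000, 1.890000) = 4.347000
  k2 = f(0.310000, 3.237570) = 7.744011
  y ← 1.890000 + (0.31/2)·(4.347000 + 7.744011) = 3.764107
s=0.310000, y=3.764107:
  k1 = f(0.310000, 3.764107) = 8.955045
  k2 = f(0.620000, 6.540171) = 15.637593
  y ← 3.764107 + (0.31/2)·(8.955045 + 15.637593) = 7.575966
y(0.62) ≈ 7.5760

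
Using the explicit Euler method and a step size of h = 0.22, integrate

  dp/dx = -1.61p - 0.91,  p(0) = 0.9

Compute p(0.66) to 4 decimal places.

Euler: p_{n+1} = p_n + h·f(x_n, p_n).
x=0.000000, p=0.900000: f=-2.359000 → p ← 0.900000 + 0.22·(-2.359000) = 0.381020
x=0.220000, p=0.381020: f=-1.523442 → p ← 0.381020 + 0.22·(-1.523442) = 0.045863
x=0.440000, p=0.045863: f=-0.983839 → p ← 0.045863 + 0.22·(-0.983839) = -0.170582
p(0.66) ≈ -0.1706

-0.1706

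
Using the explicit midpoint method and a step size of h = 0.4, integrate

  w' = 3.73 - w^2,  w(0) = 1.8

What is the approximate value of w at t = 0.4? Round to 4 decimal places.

Midpoint: k1 = f(t_n, w_n); k2 = f(t_n + h/2, w_n + (h/2)·k1); w_{n+1} = w_n + h·k2.
t=0.000000, w=1.800000:
  k1 = f(0.000000, 1.800000) = 0.490000
  k2 = f(0.200000, 1.898000) = 0.127596
  w ← 1.800000 + 0.4·0.127596 = 1.851038
w(0.4) ≈ 1.8510

1.8510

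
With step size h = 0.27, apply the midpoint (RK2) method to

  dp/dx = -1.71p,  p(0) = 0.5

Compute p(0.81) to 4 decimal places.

Midpoint: k1 = f(x_n, p_n); k2 = f(x_n + h/2, p_n + (h/2)·k1); p_{n+1} = p_n + h·k2.
x=0.000000, p=0.500000:
  k1 = f(0.000000, 0.500000) = -0.855000
  k2 = f(0.135000, 0.384575) = -0.657623
  p ← 0.500000 + 0.27·(-0.657623) = 0.322442
x=0.270000, p=0.322442:
  k1 = f(0.270000, 0.322442) = -0.551375
  k2 = f(0.405000, 0.248006) = -0.424090
  p ← 0.322442 + 0.27·(-0.424090) = 0.207937
x=0.540000, p=0.207937:
  k1 = f(0.540000, 0.207937) = -0.355573
  k2 = f(0.675000, 0.159935) = -0.273489
  p ← 0.207937 + 0.27·(-0.273489) = 0.134095
p(0.81) ≈ 0.1341

0.1341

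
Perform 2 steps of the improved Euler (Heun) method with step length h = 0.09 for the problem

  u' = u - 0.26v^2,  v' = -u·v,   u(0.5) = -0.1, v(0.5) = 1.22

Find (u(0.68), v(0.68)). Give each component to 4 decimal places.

-0.1975, 1.2525

Heun on (u,v): k1 = f(t_n, state_n); k2 = f(t_n + h, state_n + h·k1); state_{n+1} = state_n + (h/2)·(k1 + k2).
0.500000: (-0.100000, 1.220000)
  k1 = (-0.486984, 0.122000)
  predictor → (-0.143829, 1.230980)
  k2 = (-0.537810, 0.177050)
  → (-0.146116, 1.233457)
0.590000: (-0.146116, 1.233457)
  k1 = (-0.541684, 0.180227)
  predictor → (-0.194867, 1.249678)
  k2 = (-0.600908, 0.243521)
  → (-0.197532, 1.252526)
(u(0.68), v(0.68)) ≈ (-0.1975, 1.2525)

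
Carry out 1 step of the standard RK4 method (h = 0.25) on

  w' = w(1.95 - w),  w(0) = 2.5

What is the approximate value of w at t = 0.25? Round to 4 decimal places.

RK4: k1 = f(t_n, w_n); k2 = f(t_n + h/2, w_n + (h/2)·k1); k3 = f(t_n + h/2, w_n + (h/2)·k2); k4 = f(t_n + h, w_n + h·k3); w_{n+1} = w_n + (h/6)·(k1 + 2k2 + 2k3 + k4).
t=0.000000, w=2.500000:
  k1 = f(0.000000, 2.500000) = -1.375000
  k2 = f(0.125000, 2.328125) = -0.880322
  k3 = f(0.125000, 2.389960) = -1.051486
  k4 = f(0.250000, 2.237128) = -0.642343
  w ← 2.500000 + (0.25/6)·(k1 + 2k2 + 2k3 + k4) = 2.254960
w(0.25) ≈ 2.2550

2.2550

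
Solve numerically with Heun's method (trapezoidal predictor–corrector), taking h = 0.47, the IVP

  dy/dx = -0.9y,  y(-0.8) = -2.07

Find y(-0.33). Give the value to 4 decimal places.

Heun: k1 = f(x_n, y_n); k2 = f(x_n + h, y_n + h·k1); y_{n+1} = y_n + (h/2)·(k1 + k2).
x=-0.800000, y=-2.070000:
  k1 = f(-0.800000, -2.070000) = 1.863000
  k2 = f(-0.330000, -1.194390) = 1.074951
  y ← -2.070000 + (0.47/2)·(1.863000 + 1.074951) = -1.379582
y(-0.33) ≈ -1.3796

-1.3796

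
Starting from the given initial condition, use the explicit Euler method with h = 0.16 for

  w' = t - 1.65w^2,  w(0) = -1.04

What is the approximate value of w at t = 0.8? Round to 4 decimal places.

-8.6013

Euler: w_{n+1} = w_n + h·f(t_n, w_n).
t=0.000000, w=-1.040000: f=-1.784640 → w ← -1.040000 + 0.16·(-1.784640) = -1.325542
t=0.160000, w=-1.325542: f=-2.739153 → w ← -1.325542 + 0.16·(-2.739153) = -1.763807
t=0.320000, w=-1.763807: f=-4.813175 → w ← -1.763807 + 0.16·(-4.813175) = -2.533915
t=0.480000, w=-2.533915: f=-10.114196 → w ← -2.533915 + 0.16·(-10.114196) = -4.152186
t=0.640000, w=-4.152186: f=-27.807073 → w ← -4.152186 + 0.16·(-27.807073) = -8.601318
w(0.8) ≈ -8.6013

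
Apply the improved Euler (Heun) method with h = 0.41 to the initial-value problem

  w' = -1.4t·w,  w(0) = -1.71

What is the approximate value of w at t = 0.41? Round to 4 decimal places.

-1.5088

Heun: k1 = f(t_n, w_n); k2 = f(t_n + h, w_n + h·k1); w_{n+1} = w_n + (h/2)·(k1 + k2).
t=0.000000, w=-1.710000:
  k1 = f(0.000000, -1.710000) = 0.000000
  k2 = f(0.410000, -1.710000) = 0.981540
  w ← -1.710000 + (0.41/2)·(0.000000 + 0.981540) = -1.508784
w(0.41) ≈ -1.5088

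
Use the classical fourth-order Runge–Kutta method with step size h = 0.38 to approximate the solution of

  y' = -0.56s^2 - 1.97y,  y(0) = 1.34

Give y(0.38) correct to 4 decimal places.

RK4: k1 = f(s_n, y_n); k2 = f(s_n + h/2, y_n + (h/2)·k1); k3 = f(s_n + h/2, y_n + (h/2)·k2); k4 = f(s_n + h, y_n + h·k3); y_{n+1} = y_n + (h/6)·(k1 + 2k2 + 2k3 + k4).
s=0.000000, y=1.340000:
  k1 = f(0.000000, 1.340000) = -2.639800
  k2 = f(0.190000, 0.838438) = -1.671939
  k3 = f(0.190000, 1.022332) = -2.034209
  k4 = f(0.380000, 0.567000) = -1.197855
  y ← 1.340000 + (0.38/6)·(k1 + 2k2 + 2k3 + k4) = 0.627503
y(0.38) ≈ 0.6275

0.6275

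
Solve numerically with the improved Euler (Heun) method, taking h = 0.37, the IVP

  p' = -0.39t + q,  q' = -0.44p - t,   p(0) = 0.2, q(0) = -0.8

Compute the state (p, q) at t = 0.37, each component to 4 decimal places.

-0.1287, -0.8769

Heun on (p,q): k1 = f(t_n, state_n); k2 = f(t_n + h, state_n + h·k1); state_{n+1} = state_n + (h/2)·(k1 + k2).
0.000000: (0.200000, -0.800000)
  k1 = (-0.800000, -0.088000)
  predictor → (-0.096000, -0.832560)
  k2 = (-0.976860, -0.327760)
  → (-0.128719, -0.876916)
(p(0.37), q(0.37)) ≈ (-0.1287, -0.8769)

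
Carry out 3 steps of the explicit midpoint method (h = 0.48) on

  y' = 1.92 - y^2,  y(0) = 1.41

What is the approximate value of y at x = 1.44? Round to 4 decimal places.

Midpoint: k1 = f(x_n, y_n); k2 = f(x_n + h/2, y_n + (h/2)·k1); y_{n+1} = y_n + h·k2.
x=0.000000, y=1.410000:
  k1 = f(0.000000, 1.410000) = -0.068100
  k2 = f(0.240000, 1.393656) = -0.022277
  y ← 1.410000 + 0.48·(-0.022277) = 1.399307
x=0.480000, y=1.399307:
  k1 = f(0.480000, 1.399307) = -0.038060
  k2 = f(0.720000, 1.390173) = -0.012580
  y ← 1.399307 + 0.48·(-0.012580) = 1.393269
x=0.960000, y=1.393269:
  k1 = f(0.960000, 1.393269) = -0.021198
  k2 = f(1.200000, 1.388181) = -0.007047
  y ← 1.393269 + 0.48·(-0.007047) = 1.389886
y(1.44) ≈ 1.3899

1.3899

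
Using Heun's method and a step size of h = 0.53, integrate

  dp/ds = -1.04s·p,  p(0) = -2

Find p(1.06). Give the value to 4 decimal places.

Heun: k1 = f(s_n, p_n); k2 = f(s_n + h, p_n + h·k1); p_{n+1} = p_n + (h/2)·(k1 + k2).
s=0.000000, p=-2.000000:
  k1 = f(0.000000, -2.000000) = 0.000000
  k2 = f(0.530000, -2.000000) = 1.102400
  p ← -2.000000 + (0.53/2)·(0.000000 + 1.102400) = -1.707864
s=0.530000, p=-1.707864:
  k1 = f(0.530000, -1.707864) = 0.941375
  k2 = f(1.060000, -1.208935) = 1.332730
  p ← -1.707864 + (0.53/2)·(0.941375 + 1.332730) = -1.105226
p(1.06) ≈ -1.1052

-1.1052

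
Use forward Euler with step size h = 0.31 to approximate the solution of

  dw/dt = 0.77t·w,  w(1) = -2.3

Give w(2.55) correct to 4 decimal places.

-11.6257

Euler: w_{n+1} = w_n + h·f(t_n, w_n).
t=1.000000, w=-2.300000: f=-1.771000 → w ← -2.300000 + 0.31·(-1.771000) = -2.849010
t=1.310000, w=-2.849010: f=-2.873796 → w ← -2.849010 + 0.31·(-2.873796) = -3.739887
t=1.620000, w=-3.739887: f=-4.665135 → w ← -3.739887 + 0.31·(-4.665135) = -5.186079
t=1.930000, w=-5.186079: f=-7.707032 → w ← -5.186079 + 0.31·(-7.707032) = -7.575258
t=2.240000, w=-7.575258: f=-13.065806 → w ← -7.575258 + 0.31·(-13.065806) = -11.625658
w(2.55) ≈ -11.6257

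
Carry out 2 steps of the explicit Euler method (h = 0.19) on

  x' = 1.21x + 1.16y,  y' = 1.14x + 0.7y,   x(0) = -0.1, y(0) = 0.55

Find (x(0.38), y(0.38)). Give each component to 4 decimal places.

0.1304, 0.6811

Euler on (x,y): x_{n+1} = x_n + h·x', y_{n+1} = y_n + h·y'.
0.000000: (-0.100000, 0.550000); f=(0.517000, 0.271000) → (-0.001770, 0.601490)
0.190000: (-0.001770, 0.601490); f=(0.695587, 0.419025) → (0.130391, 0.681105)
(x(0.38), y(0.38)) ≈ (0.1304, 0.6811)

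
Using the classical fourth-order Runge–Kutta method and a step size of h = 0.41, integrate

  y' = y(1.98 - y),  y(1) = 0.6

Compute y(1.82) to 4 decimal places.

RK4: k1 = f(t_n, y_n); k2 = f(t_n + h/2, y_n + (h/2)·k1); k3 = f(t_n + h/2, y_n + (h/2)·k2); k4 = f(t_n + h, y_n + h·k3); y_{n+1} = y_n + (h/6)·(k1 + 2k2 + 2k3 + k4).
t=1.000000, y=0.600000:
  k1 = f(1.000000, 0.600000) = 0.828000
  k2 = f(1.205000, 0.769740) = 0.931586
  k3 = f(1.205000, 0.790975) = 0.940489
  k4 = f(1.410000, 0.985601) = 0.980081
  y ← 0.600000 + (0.41/6)·(k1 + 2k2 + 2k3 + k4) = 0.979402
t=1.410000, y=0.979402:
  k1 = f(1.410000, 0.979402) = 0.979988
  k2 = f(1.615000, 1.180300) = 0.943886
  k3 = f(1.615000, 1.172899) = 0.946648
  k4 = f(1.820000, 1.367528) = 0.837573
  y ← 0.979402 + (0.41/6)·(k1 + 2k2 + 2k3 + k4) = 1.361975
y(1.82) ≈ 1.3620

1.3620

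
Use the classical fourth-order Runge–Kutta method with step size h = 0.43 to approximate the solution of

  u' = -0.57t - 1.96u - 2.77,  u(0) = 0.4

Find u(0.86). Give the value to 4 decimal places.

RK4: k1 = f(t_n, u_n); k2 = f(t_n + h/2, u_n + (h/2)·k1); k3 = f(t_n + h/2, u_n + (h/2)·k2); k4 = f(t_n + h, u_n + h·k3); u_{n+1} = u_n + (h/6)·(k1 + 2k2 + 2k3 + k4).
t=0.000000, u=0.400000:
  k1 = f(0.000000, 0.400000) = -3.554000
  k2 = f(0.215000, -0.364110) = -2.178894
  k3 = f(0.215000, -0.068462) = -2.758364
  k4 = f(0.430000, -0.786096) = -1.474351
  u ← 0.400000 + (0.43/6)·(k1 + 2k2 + 2k3 + k4) = -0.668039
t=0.430000, u=-0.668039:
  k1 = f(0.430000, -0.668039) = -1.705744
  k2 = f(0.645000, -1.034774) = -1.109493
  k3 = f(0.645000, -0.906580) = -1.360753
  k4 = f(0.860000, -1.253163) = -0.804001
  u ← -0.668039 + (0.43/6)·(k1 + 2k2 + 2k3 + k4) = -1.201973
u(0.86) ≈ -1.2020

-1.2020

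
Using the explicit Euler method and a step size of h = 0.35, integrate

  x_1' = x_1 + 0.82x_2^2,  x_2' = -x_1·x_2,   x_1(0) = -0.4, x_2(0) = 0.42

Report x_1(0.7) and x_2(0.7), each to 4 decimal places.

-0.5949, 0.5608

Euler on (x_1,x_2): x_1_{n+1} = x_1_n + h·x_1', x_2_{n+1} = x_2_n + h·x_2'.
0.000000: (-0.400000, 0.420000); f=(-0.255352, 0.168000) → (-0.489373, 0.478800)
0.350000: (-0.489373, 0.478800); f=(-0.301389, 0.234312) → (-0.594859, 0.560809)
(x_1(0.7), x_2(0.7)) ≈ (-0.5949, 0.5608)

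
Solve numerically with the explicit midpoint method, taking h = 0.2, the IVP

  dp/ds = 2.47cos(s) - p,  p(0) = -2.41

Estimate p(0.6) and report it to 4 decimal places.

-0.2962

Midpoint: k1 = f(s_n, p_n); k2 = f(s_n + h/2, p_n + (h/2)·k1); p_{n+1} = p_n + h·k2.
s=0.000000, p=-2.410000:
  k1 = f(0.000000, -2.410000) = 4.880000
  k2 = f(0.100000, -1.922000) = 4.379660
  p ← -2.410000 + 0.2·4.379660 = -1.534068
s=0.200000, p=-1.534068:
  k1 = f(0.200000, -1.534068) = 3.954832
  k2 = f(0.300000, -1.138585) = 3.498266
  p ← -1.534068 + 0.2·3.498266 = -0.834415
s=0.400000, p=-0.834415:
  k1 = f(0.400000, -0.834415) = 3.109435
  k2 = f(0.500000, -0.523471) = 2.691100
  p ← -0.834415 + 0.2·2.691100 = -0.296195
p(0.6) ≈ -0.2962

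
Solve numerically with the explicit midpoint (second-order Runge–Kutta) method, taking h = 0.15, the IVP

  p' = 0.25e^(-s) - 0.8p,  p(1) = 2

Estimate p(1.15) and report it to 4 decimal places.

1.7864

Midpoint: k1 = f(s_n, p_n); k2 = f(s_n + h/2, p_n + (h/2)·k1); p_{n+1} = p_n + h·k2.
s=1.000000, p=2.000000:
  k1 = f(1.000000, 2.000000) = -1.508030
  k2 = f(1.075000, 1.886898) = -1.424194
  p ← 2.000000 + 0.15·(-1.424194) = 1.786371
p(1.15) ≈ 1.7864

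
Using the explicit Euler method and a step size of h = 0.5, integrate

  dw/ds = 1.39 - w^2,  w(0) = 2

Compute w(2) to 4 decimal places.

1.1781

Euler: w_{n+1} = w_n + h·f(s_n, w_n).
s=0.000000, w=2.000000: f=-2.610000 → w ← 2.000000 + 0.5·(-2.610000) = 0.695000
s=0.500000, w=0.695000: f=0.906975 → w ← 0.695000 + 0.5·0.906975 = 1.148487
s=1.000000, w=1.148487: f=0.070976 → w ← 1.148487 + 0.5·0.070976 = 1.183976
s=1.500000, w=1.183976: f=-0.011799 → w ← 1.183976 + 0.5·(-0.011799) = 1.178076
w(2) ≈ 1.1781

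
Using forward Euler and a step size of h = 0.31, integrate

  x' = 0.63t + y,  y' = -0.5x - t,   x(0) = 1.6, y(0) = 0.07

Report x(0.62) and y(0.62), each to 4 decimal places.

Euler on (x,y): x_{n+1} = x_n + h·x', y_{n+1} = y_n + h·y'.
0.000000: (1.600000, 0.070000); f=(0.070000, -0.800000) → (1.621700, -0.178000)
0.310000: (1.621700, -0.178000); f=(0.017300, -1.120850) → (1.627063, -0.525464)
(x(0.62), y(0.62)) ≈ (1.6271, -0.5255)

1.6271, -0.5255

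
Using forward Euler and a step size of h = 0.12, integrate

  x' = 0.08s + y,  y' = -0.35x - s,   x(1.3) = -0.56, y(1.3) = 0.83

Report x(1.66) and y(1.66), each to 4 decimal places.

-0.2703, 0.3759

Euler on (x,y): x_{n+1} = x_n + h·x', y_{n+1} = y_n + h·y'.
1.300000: (-0.560000, 0.830000); f=(0.934000, -1.104000) → (-0.447920, 0.697520)
1.420000: (-0.447920, 0.697520); f=(0.811120, -1.263228) → (-0.350586, 0.545933)
1.540000: (-0.350586, 0.545933); f=(0.669133, -1.417295) → (-0.270290, 0.375857)
(x(1.66), y(1.66)) ≈ (-0.2703, 0.3759)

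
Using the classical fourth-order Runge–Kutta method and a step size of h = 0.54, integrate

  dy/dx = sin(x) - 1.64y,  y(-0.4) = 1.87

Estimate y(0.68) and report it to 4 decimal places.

0.4667

RK4: k1 = f(x_n, y_n); k2 = f(x_n + h/2, y_n + (h/2)·k1); k3 = f(x_n + h/2, y_n + (h/2)·k2); k4 = f(x_n + h, y_n + h·k3); y_{n+1} = y_n + (h/6)·(k1 + 2k2 + 2k3 + k4).
x=-0.400000, y=1.870000:
  k1 = f(-0.400000, 1.870000) = -3.456218
  k2 = f(-0.130000, 0.936821) = -1.666021
  k3 = f(-0.130000, 1.420174) = -2.458720
  k4 = f(0.140000, 0.542291) = -0.749814
  y ← 1.870000 + (0.54/6)·(k1 + 2k2 + 2k3 + k4) = 0.749004
x=0.140000, y=0.749004:
  k1 = f(0.140000, 0.749004) = -1.088823
  k2 = f(0.410000, 0.455022) = -0.347626
  k3 = f(0.410000, 0.655145) = -0.675828
  k4 = f(0.680000, 0.384057) = -0.001060
  y ← 0.749004 + (0.54/6)·(k1 + 2k2 + 2k3 + k4) = 0.466693
y(0.68) ≈ 0.4667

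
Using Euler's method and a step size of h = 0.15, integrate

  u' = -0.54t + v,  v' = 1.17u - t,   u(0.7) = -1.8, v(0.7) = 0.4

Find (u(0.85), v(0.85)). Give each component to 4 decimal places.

-1.7967, -0.0209

Euler on (u,v): u_{n+1} = u_n + h·u', v_{n+1} = v_n + h·v'.
0.700000: (-1.800000, 0.400000); f=(0.022000, -2.806000) → (-1.796700, -0.020900)
(u(0.85), v(0.85)) ≈ (-1.7967, -0.0209)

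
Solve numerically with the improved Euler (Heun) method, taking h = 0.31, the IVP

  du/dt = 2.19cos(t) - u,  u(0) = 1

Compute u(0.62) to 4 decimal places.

Heun: k1 = f(t_n, u_n); k2 = f(t_n + h, u_n + h·k1); u_{n+1} = u_n + (h/2)·(k1 + k2).
t=0.000000, u=1.000000:
  k1 = f(0.000000, 1.000000) = 1.190000
  k2 = f(0.310000, 1.368900) = 0.716711
  u ← 1.000000 + (0.31/2)·(1.190000 + 0.716711) = 1.295540
t=0.310000, u=1.295540:
  k1 = f(0.310000, 1.295540) = 0.790070
  k2 = f(0.620000, 1.540462) = 0.241932
  u ← 1.295540 + (0.31/2)·(0.790070 + 0.241932) = 1.455500
u(0.62) ≈ 1.4555

1.4555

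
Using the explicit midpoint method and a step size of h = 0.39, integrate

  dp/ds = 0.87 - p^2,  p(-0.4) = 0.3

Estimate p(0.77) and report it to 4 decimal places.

0.8194

Midpoint: k1 = f(s_n, p_n); k2 = f(s_n + h/2, p_n + (h/2)·k1); p_{n+1} = p_n + h·k2.
s=-0.400000, p=0.300000:
  k1 = f(-0.400000, 0.300000) = 0.780000
  k2 = f(-0.205000, 0.452100) = 0.665606
  p ← 0.300000 + 0.39·0.665606 = 0.559586
s=-0.010000, p=0.559586:
  k1 = f(-0.010000, 0.559586) = 0.556863
  k2 = f(0.185000, 0.668175) = 0.423543
  p ← 0.559586 + 0.39·0.423543 = 0.724768
s=0.380000, p=0.724768:
  k1 = f(0.380000, 0.724768) = 0.344712
  k2 = f(0.575000, 0.791987) = 0.242757
  p ← 0.724768 + 0.39·0.242757 = 0.819443
p(0.77) ≈ 0.8194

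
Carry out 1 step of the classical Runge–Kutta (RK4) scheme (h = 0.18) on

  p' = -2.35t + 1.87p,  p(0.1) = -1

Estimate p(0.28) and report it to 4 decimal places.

RK4: k1 = f(t_n, p_n); k2 = f(t_n + h/2, p_n + (h/2)·k1); k3 = f(t_n + h/2, p_n + (h/2)·k2); k4 = f(t_n + h, p_n + h·k3); p_{n+1} = p_n + (h/6)·(k1 + 2k2 + 2k3 + k4).
t=0.100000, p=-1.000000:
  k1 = f(0.100000, -1.000000) = -2.105000
  k2 = f(0.190000, -1.189450) = -2.670771
  k3 = f(0.190000, -1.240369) = -2.765991
  k4 = f(0.280000, -1.497878) = -3.459033
  p ← -1.000000 + (0.18/6)·(k1 + 2k2 + 2k3 + k4) = -1.493127
p(0.28) ≈ -1.4931

-1.4931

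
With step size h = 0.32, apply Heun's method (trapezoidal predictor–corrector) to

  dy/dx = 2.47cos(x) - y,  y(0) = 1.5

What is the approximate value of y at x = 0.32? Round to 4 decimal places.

Heun: k1 = f(x_n, y_n); k2 = f(x_n + h, y_n + h·k1); y_{n+1} = y_n + (h/2)·(k1 + k2).
x=0.000000, y=1.500000:
  k1 = f(0.000000, 1.500000) = 0.970000
  k2 = f(0.320000, 1.810400) = 0.534211
  y ← 1.500000 + (0.32/2)·(0.970000 + 0.534211) = 1.740674
y(0.32) ≈ 1.7407

1.7407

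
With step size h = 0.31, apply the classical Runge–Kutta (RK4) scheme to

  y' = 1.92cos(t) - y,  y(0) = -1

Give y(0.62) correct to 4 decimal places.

0.2846

RK4: k1 = f(t_n, y_n); k2 = f(t_n + h/2, y_n + (h/2)·k1); k3 = f(t_n + h/2, y_n + (h/2)·k2); k4 = f(t_n + h, y_n + h·k3); y_{n+1} = y_n + (h/6)·(k1 + 2k2 + 2k3 + k4).
t=0.000000, y=-1.000000:
  k1 = f(0.000000, -1.000000) = 2.920000
  k2 = f(0.155000, -0.547400) = 2.444382
  k3 = f(0.155000, -0.621121) = 2.518103
  k4 = f(0.310000, -0.219388) = 2.047869
  y ← -1.000000 + (0.31/6)·(k1 + 2k2 + 2k3 + k4) = -0.230537
t=0.310000, y=-0.230537:
  k1 = f(0.310000, -0.230537) = 2.059017
  k2 = f(0.465000, 0.088611) = 1.627526
  k3 = f(0.465000, 0.021730) = 1.694407
  k4 = f(0.620000, 0.294730) = 1.267917
  y ← -0.230537 + (0.31/6)·(k1 + 2k2 + 2k3 + k4) = 0.284621
y(0.62) ≈ 0.2846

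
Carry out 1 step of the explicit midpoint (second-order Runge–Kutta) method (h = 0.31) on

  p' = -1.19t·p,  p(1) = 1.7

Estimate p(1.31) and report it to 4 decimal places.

1.1093

Midpoint: k1 = f(t_n, p_n); k2 = f(t_n + h/2, p_n + (h/2)·k1); p_{n+1} = p_n + h·k2.
t=1.000000, p=1.700000:
  k1 = f(1.000000, 1.700000) = -2.023000
  k2 = f(1.155000, 1.386435) = -1.905586
  p ← 1.700000 + 0.31·(-1.905586) = 1.109268
p(1.31) ≈ 1.1093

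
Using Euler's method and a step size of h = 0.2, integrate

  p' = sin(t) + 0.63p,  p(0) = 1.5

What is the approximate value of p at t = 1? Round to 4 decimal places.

3.1412

Euler: p_{n+1} = p_n + h·f(t_n, p_n).
t=0.000000, p=1.500000: f=0.945000 → p ← 1.500000 + 0.2·0.945000 = 1.689000
t=0.200000, p=1.689000: f=1.262739 → p ← 1.689000 + 0.2·1.262739 = 1.941548
t=0.400000, p=1.941548: f=1.612593 → p ← 1.941548 + 0.2·1.612593 = 2.264067
t=0.600000, p=2.264067: f=1.991004 → p ← 2.264067 + 0.2·1.991004 = 2.662267
t=0.800000, p=2.662267: f=2.394585 → p ← 2.662267 + 0.2·2.394585 = 3.141184
p(1) ≈ 3.1412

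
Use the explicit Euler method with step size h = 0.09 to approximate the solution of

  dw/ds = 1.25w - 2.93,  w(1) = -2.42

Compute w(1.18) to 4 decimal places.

Euler: w_{n+1} = w_n + h·f(s_n, w_n).
s=1.000000, w=-2.420000: f=-5.955000 → w ← -2.420000 + 0.09·(-5.955000) = -2.955950
s=1.090000, w=-2.955950: f=-6.624937 → w ← -2.955950 + 0.09·(-6.624937) = -3.552194
w(1.18) ≈ -3.5522

-3.5522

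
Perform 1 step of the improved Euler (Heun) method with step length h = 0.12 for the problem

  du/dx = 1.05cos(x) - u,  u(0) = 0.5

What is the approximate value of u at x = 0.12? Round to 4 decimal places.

0.5616

Heun: k1 = f(x_n, u_n); k2 = f(x_n + h, u_n + h·k1); u_{n+1} = u_n + (h/2)·(k1 + k2).
x=0.000000, u=0.500000:
  k1 = f(0.000000, 0.500000) = 0.550000
  k2 = f(0.120000, 0.566000) = 0.476449
  u ← 0.500000 + (0.12/2)·(0.550000 + 0.476449) = 0.561587
u(0.12) ≈ 0.5616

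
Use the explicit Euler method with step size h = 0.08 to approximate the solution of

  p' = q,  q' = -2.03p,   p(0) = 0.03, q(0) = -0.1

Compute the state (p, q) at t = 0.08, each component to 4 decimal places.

Euler on (p,q): p_{n+1} = p_n + h·p', q_{n+1} = q_n + h·q'.
0.000000: (0.030000, -0.100000); f=(-0.100000, -0.060900) → (0.022000, -0.104872)
(p(0.08), q(0.08)) ≈ (0.0220, -0.1049)

0.0220, -0.1049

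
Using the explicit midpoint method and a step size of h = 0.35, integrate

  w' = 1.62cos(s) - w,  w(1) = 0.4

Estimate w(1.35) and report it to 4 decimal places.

Midpoint: k1 = f(s_n, w_n); k2 = f(s_n + h/2, w_n + (h/2)·k1); w_{n+1} = w_n + h·k2.
s=1.000000, w=0.400000:
  k1 = f(1.000000, 0.400000) = 0.475290
  k2 = f(1.175000, 0.483176) = 0.141404
  w ← 0.400000 + 0.35·0.141404 = 0.449491
w(1.35) ≈ 0.4495

0.4495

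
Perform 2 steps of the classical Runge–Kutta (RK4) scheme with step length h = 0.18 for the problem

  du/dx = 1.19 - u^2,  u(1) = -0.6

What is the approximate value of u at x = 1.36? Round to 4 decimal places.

RK4: k1 = f(x_n, u_n); k2 = f(x_n + h/2, u_n + (h/2)·k1); k3 = f(x_n + h/2, u_n + (h/2)·k2); k4 = f(x_n + h, u_n + h·k3); u_{n+1} = u_n + (h/6)·(k1 + 2k2 + 2k3 + k4).
x=1.000000, u=-0.600000:
  k1 = f(1.000000, -0.600000) = 0.830000
  k2 = f(1.090000, -0.525300) = 0.914060
  k3 = f(1.090000, -0.517735) = 0.921951
  k4 = f(1.180000, -0.434049) = 1.001602
  u ← -0.600000 + (0.18/6)·(k1 + 2k2 + 2k3 + k4) = -0.434891
x=1.180000, u=-0.434891:
  k1 = f(1.180000, -0.434891) = 1.000870
  k2 = f(1.270000, -0.344813) = 1.071104
  k3 = f(1.270000, -0.338492) = 1.075423
  k4 = f(1.360000, -0.241315) = 1.131767
  u ← -0.434891 + (0.18/6)·(k1 + 2k2 + 2k3 + k4) = -0.242121
u(1.36) ≈ -0.2421

-0.2421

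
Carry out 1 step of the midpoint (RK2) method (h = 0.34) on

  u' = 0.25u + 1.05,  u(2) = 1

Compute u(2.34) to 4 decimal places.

1.4608

Midpoint: k1 = f(x_n, u_n); k2 = f(x_n + h/2, u_n + (h/2)·k1); u_{n+1} = u_n + h·k2.
x=2.000000, u=1.000000:
  k1 = f(2.000000, 1.000000) = 1.300000
  k2 = f(2.170000, 1.221000) = 1.355250
  u ← 1.000000 + 0.34·1.355250 = 1.460785
u(2.34) ≈ 1.4608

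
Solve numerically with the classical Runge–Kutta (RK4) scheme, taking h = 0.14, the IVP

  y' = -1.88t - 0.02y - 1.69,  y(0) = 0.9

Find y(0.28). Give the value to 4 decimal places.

0.3495

RK4: k1 = f(t_n, y_n); k2 = f(t_n + h/2, y_n + (h/2)·k1); k3 = f(t_n + h/2, y_n + (h/2)·k2); k4 = f(t_n + h, y_n + h·k3); y_{n+1} = y_n + (h/6)·(k1 + 2k2 + 2k3 + k4).
t=0.000000, y=0.900000:
  k1 = f(0.000000, 0.900000) = -1.708000
  k2 = f(0.070000, 0.780440) = -1.837209
  k3 = f(0.070000, 0.771395) = -1.837028
  k4 = f(0.140000, 0.642816) = -1.966056
  y ← 0.900000 + (0.14/6)·(k1 + 2k2 + 2k3 + k4) = 0.642808
t=0.140000, y=0.642808:
  k1 = f(0.140000, 0.642808) = -1.966056
  k2 = f(0.210000, 0.505184) = -2.094904
  k3 = f(0.210000, 0.496164) = -2.094723
  k4 = f(0.280000, 0.349546) = -2.223391
  y ← 0.642808 + (0.14/6)·(k1 + 2k2 + 2k3 + k4) = 0.349538
y(0.28) ≈ 0.3495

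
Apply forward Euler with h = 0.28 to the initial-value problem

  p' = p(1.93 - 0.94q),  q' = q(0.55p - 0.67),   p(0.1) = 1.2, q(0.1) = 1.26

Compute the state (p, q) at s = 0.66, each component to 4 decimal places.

1.7547, 1.3014

Euler on (p,q): p_{n+1} = p_n + h·p', q_{n+1} = q_n + h·q'.
0.100000: (1.200000, 1.260000); f=(0.894720, -0.012600) → (1.450522, 1.256472)
0.380000: (1.450522, 1.256472); f=(1.086319, 0.160561) → (1.754691, 1.301429)
(p(0.66), q(0.66)) ≈ (1.7547, 1.3014)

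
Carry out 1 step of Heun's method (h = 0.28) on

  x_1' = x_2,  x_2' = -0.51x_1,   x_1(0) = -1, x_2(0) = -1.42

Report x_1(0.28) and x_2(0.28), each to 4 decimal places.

-1.3776, -1.2488

Heun on (x_1,x_2): k1 = f(t_n, state_n); k2 = f(t_n + h, state_n + h·k1); state_{n+1} = state_n + (h/2)·(k1 + k2).
0.000000: (-1.000000, -1.420000)
  k1 = (-1.420000, 0.510000)
  predictor → (-1.397600, -1.277200)
  k2 = (-1.277200, 0.712776)
  → (-1.377608, -1.248811)
(x_1(0.28), x_2(0.28)) ≈ (-1.3776, -1.2488)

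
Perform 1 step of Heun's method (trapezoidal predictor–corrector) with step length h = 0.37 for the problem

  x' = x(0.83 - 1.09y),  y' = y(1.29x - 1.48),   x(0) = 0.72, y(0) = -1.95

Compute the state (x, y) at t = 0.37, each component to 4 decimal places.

1.8170, -1.8845

Heun on (x,y): k1 = f(t_n, state_n); k2 = f(t_n + h, state_n + h·k1); state_{n+1} = state_n + (h/2)·(k1 + k2).
0.000000: (0.720000, -1.950000)
  k1 = (2.127960, 1.074840)
  predictor → (1.507345, -1.552309)
  k2 = (3.801550, -0.721009)
  → (1.816959, -1.884541)
(x(0.37), y(0.37)) ≈ (1.8170, -1.8845)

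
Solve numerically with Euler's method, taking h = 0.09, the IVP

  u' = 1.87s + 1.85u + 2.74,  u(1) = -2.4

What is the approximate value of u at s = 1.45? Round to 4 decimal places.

-2.1146

Euler: u_{n+1} = u_n + h·f(s_n, u_n).
s=1.000000, u=-2.400000: f=0.170000 → u ← -2.400000 + 0.09·0.170000 = -2.384700
s=1.090000, u=-2.384700: f=0.366605 → u ← -2.384700 + 0.09·0.366605 = -2.351706
s=1.180000, u=-2.351706: f=0.595945 → u ← -2.351706 + 0.09·0.595945 = -2.298071
s=1.270000, u=-2.298071: f=0.863470 → u ← -2.298071 + 0.09·0.863470 = -2.220358
s=1.360000, u=-2.220358: f=1.175537 → u ← -2.220358 + 0.09·1.175537 = -2.114560
u(1.45) ≈ -2.1146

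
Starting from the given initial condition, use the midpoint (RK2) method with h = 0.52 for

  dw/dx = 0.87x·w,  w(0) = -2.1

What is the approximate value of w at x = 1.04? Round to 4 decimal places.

Midpoint: k1 = f(x_n, w_n); k2 = f(x_n + h/2, w_n + (h/2)·k1); w_{n+1} = w_n + h·k2.
x=0.000000, w=-2.100000:
  k1 = f(0.000000, -2.100000) = 0.000000
  k2 = f(0.260000, -2.100000) = -0.475020
  w ← -2.100000 + 0.52·(-0.475020) = -2.347010
x=0.520000, w=-2.347010:
  k1 = f(0.520000, -2.347010) = -1.061788
  k2 = f(0.780000, -2.623075) = -1.780019
  w ← -2.347010 + 0.52·(-1.780019) = -3.272620
w(1.04) ≈ -3.2726

-3.2726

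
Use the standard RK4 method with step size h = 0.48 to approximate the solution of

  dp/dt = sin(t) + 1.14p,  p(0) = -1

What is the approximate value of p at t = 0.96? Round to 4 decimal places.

-2.3433

RK4: k1 = f(t_n, p_n); k2 = f(t_n + h/2, p_n + (h/2)·k1); k3 = f(t_n + h/2, p_n + (h/2)·k2); k4 = f(t_n + h, p_n + h·k3); p_{n+1} = p_n + (h/6)·(k1 + 2k2 + 2k3 + k4).
t=0.000000, p=-1.000000:
  k1 = f(0.000000, -1.000000) = -1.140000
  k2 = f(0.240000, -1.273600) = -1.214201
  k3 = f(0.240000, -1.291408) = -1.234503
  k4 = f(0.480000, -1.592561) = -1.353741
  p ← -1.000000 + (0.48/6)·(k1 + 2k2 + 2k3 + k4) = -1.591292
t=0.480000, p=-1.591292:
  k1 = f(0.480000, -1.591292) = -1.352294
  k2 = f(0.720000, -1.915842) = -1.524676
  k3 = f(0.720000, -1.957214) = -1.571839
  k4 = f(0.960000, -2.345775) = -1.854992
  p ← -1.591292 + (0.48/6)·(k1 + 2k2 + 2k3 + k4) = -2.343317
p(0.96) ≈ -2.3433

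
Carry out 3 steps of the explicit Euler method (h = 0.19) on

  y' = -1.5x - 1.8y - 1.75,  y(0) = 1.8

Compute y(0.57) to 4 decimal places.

Euler: y_{n+1} = y_n + h·f(x_n, y_n).
x=0.000000, y=1.800000: f=-4.990000 → y ← 1.800000 + 0.19·(-4.990000) = 0.851900
x=0.190000, y=0.851900: f=-3.568420 → y ← 0.851900 + 0.19·(-3.568420) = 0.173900
x=0.380000, y=0.173900: f=-2.633020 → y ← 0.173900 + 0.19·(-2.633020) = -0.326374
y(0.57) ≈ -0.3264

-0.3264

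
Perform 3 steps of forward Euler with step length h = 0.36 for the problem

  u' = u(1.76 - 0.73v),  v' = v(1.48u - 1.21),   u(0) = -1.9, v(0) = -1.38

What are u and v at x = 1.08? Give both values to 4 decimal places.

-10.4356, 2.1684

Euler on (u,v): u_{n+1} = u_n + h·u', v_{n+1} = v_n + h·v'.
0.000000: (-1.900000, -1.380000); f=(-5.258060, 5.550360) → (-3.792902, 0.618130)
0.360000: (-3.792902, 0.618130); f=(-4.964018, -4.217804) → (-5.579948, -0.900280)
0.720000: (-5.579948, -0.900280); f=(-13.487874, 8.524140) → (-10.435583, 2.168411)
(u(1.08), v(1.08)) ≈ (-10.4356, 2.1684)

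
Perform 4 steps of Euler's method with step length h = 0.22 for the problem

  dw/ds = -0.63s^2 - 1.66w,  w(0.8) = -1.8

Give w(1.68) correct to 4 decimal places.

-0.8038

Euler: w_{n+1} = w_n + h·f(s_n, w_n).
s=0.800000, w=-1.800000: f=2.584800 → w ← -1.800000 + 0.22·2.584800 = -1.231344
s=1.020000, w=-1.231344: f=1.388579 → w ← -1.231344 + 0.22·1.388579 = -0.925857
s=1.240000, w=-0.925857: f=0.568234 → w ← -0.925857 + 0.22·0.568234 = -0.800845
s=1.460000, w=-0.800845: f=-0.013505 → w ← -0.800845 + 0.22·(-0.013505) = -0.803816
w(1.68) ≈ -0.8038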